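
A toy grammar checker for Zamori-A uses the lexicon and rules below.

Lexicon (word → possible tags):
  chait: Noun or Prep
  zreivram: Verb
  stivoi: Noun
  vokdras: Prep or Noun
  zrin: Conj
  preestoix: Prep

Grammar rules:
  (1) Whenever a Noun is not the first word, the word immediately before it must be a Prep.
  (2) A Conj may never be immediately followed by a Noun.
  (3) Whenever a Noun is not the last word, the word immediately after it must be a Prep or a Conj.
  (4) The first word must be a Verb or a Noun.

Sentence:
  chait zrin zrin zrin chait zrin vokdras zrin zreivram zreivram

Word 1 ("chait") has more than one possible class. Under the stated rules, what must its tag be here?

Noun

Candidates per position — 1:chait {Noun,Prep}; 2:zrin {Conj}; 3:zrin {Conj}; 4:zrin {Conj}; 5:chait {Noun,Prep}; 6:zrin {Conj}; 7:vokdras {Prep,Noun}; 8:zrin {Conj}; 9:zreivram {Verb}; 10:zreivram {Verb}.
Position 1: Prep is ruled out by rule 4; that leaves Noun.
Position 5: Noun is ruled out by rule 1; that leaves Prep.
Position 7: Noun is ruled out by rule 1; that leaves Prep.
The unique satisfying tagging is: Noun Conj Conj Conj Prep Conj Prep Conj Verb Verb.
Rule-by-rule: rule 1 ok; rule 2 ok; rule 3 ok; rule 4 ok.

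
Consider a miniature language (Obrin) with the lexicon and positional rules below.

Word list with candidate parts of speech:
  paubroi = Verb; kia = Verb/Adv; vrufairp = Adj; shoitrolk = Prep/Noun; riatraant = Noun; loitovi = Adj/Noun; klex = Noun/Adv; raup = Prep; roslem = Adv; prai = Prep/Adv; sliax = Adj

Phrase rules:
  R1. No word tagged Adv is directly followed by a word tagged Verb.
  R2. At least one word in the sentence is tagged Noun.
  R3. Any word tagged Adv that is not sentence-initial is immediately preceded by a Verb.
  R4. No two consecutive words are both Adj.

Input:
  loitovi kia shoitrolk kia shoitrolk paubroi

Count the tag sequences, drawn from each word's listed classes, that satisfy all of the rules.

7

Candidates per position — 1:loitovi {Adj,Noun}; 2:kia {Verb,Adv}; 3:shoitrolk {Prep,Noun}; 4:kia {Verb,Adv}; 5:shoitrolk {Prep,Noun}; 6:paubroi {Verb}.
There are 32 candidate sequences in total.
Checking each against the rules leaves 7 sequences.
Count = 7.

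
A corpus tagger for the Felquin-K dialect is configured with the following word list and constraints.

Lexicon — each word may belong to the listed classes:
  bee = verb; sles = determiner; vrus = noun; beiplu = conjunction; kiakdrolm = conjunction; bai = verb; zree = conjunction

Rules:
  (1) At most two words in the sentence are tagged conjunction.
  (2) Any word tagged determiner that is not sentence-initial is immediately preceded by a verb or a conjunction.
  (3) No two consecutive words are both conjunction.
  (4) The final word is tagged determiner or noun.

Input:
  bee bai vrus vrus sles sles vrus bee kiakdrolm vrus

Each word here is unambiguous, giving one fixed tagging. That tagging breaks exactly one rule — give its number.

2

Fixed tagging: verb verb noun noun determiner determiner noun verb conjunction noun.
Rule check: R1 pass, R2 fail, R3 pass, R4 pass.
Only rule 2 fails.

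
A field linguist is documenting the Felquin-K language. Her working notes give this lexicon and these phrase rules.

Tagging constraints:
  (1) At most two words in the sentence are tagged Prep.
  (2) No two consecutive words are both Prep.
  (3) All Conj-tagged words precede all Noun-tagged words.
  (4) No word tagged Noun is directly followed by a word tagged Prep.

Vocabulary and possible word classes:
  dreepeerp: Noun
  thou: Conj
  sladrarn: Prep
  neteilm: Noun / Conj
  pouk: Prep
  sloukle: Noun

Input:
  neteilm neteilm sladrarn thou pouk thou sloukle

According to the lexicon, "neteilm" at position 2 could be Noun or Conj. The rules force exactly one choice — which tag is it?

Candidates per position — 1:neteilm {Noun,Conj}; 2:neteilm {Noun,Conj}; 3:sladrarn {Prep}; 4:thou {Conj}; 5:pouk {Prep}; 6:thou {Conj}; 7:sloukle {Noun}.
Word 1 cannot be Noun — rule 3 would then fail for every completion. It is Conj.
Word 2 cannot be Noun — rule 3 would then fail for every completion. It is Conj.
So the tagging must be: Conj Conj Prep Conj Prep Conj Noun.
Check: rule 1 ✓; rule 2 ✓; rule 3 ✓; rule 4 ✓.

Conj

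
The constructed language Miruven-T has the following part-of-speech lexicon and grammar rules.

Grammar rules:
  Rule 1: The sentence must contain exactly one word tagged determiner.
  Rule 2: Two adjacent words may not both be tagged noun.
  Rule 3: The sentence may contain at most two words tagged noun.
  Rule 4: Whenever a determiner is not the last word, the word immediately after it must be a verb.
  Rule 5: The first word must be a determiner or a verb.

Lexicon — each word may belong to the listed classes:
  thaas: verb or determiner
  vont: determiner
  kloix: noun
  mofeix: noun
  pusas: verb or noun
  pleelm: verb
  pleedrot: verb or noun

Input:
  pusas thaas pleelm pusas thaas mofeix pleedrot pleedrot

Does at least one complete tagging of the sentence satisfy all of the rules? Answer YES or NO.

Candidates per position — 1:pusas {verb,noun}; 2:thaas {verb,determiner}; 3:pleelm {verb}; 4:pusas {verb,noun}; 5:thaas {verb,determiner}; 6:mofeix {noun}; 7:pleedrot {verb,noun}; 8:pleedrot {verb,noun}.
One satisfying assignment: verb determiner verb verb verb noun verb noun.
Checking: rule 1 holds; rule 2 holds; rule 3 holds; rule 4 holds; rule 5 holds.

YES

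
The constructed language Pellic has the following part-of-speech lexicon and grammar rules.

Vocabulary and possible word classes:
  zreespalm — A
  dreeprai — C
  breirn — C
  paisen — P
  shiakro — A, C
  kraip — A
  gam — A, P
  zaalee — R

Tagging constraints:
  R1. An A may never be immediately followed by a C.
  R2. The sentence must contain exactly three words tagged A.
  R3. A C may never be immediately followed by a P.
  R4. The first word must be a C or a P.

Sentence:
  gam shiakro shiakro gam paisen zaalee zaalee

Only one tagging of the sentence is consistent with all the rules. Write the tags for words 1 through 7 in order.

P A A A P R R

Candidates per position — 1:gam {A,P}; 2:shiakro {A,C}; 3:shiakro {A,C}; 4:gam {A,P}; 5:paisen {P}; 6:zaalee {R}; 7:zaalee {R}.
Position 1: A is ruled out by rule 4; that leaves P.
Position 2: C is ruled out by rule 2; that leaves A.
Position 3: C is ruled out by rule 1; that leaves A.
Position 4: P is ruled out by rule 2; that leaves A.
The only consistent sequence is: P A A A P R R.
Rule-by-rule: rule 1 holds; rule 2 holds; rule 3 holds; rule 4 holds.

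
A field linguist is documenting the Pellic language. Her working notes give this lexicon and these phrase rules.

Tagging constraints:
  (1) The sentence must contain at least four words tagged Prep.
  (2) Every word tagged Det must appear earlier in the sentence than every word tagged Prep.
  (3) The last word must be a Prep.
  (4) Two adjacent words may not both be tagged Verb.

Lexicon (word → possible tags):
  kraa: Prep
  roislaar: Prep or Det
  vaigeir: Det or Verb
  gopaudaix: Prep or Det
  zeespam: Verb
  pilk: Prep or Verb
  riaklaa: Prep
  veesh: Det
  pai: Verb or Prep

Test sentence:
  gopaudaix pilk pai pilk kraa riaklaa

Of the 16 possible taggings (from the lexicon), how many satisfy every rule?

9

Candidates per position — 1:gopaudaix {Prep,Det}; 2:pilk {Prep,Verb}; 3:pai {Verb,Prep}; 4:pilk {Prep,Verb}; 5:kraa {Prep}; 6:riaklaa {Prep}.
There are 16 candidate sequences in total.
Checking each against the rules leaves 9 sequences.
Count = 9.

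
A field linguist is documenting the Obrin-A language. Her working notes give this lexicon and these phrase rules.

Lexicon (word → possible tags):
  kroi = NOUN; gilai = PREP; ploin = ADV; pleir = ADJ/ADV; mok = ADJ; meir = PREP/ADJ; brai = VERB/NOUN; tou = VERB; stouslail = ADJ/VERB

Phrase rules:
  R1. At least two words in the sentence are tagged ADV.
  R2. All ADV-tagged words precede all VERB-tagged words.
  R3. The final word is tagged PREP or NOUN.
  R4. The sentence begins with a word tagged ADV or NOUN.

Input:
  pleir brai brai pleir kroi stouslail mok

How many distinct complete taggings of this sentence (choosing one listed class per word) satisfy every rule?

0

Candidates per position — 1:pleir {ADJ,ADV}; 2:brai {VERB,NOUN}; 3:brai {VERB,NOUN}; 4:pleir {ADJ,ADV}; 5:kroi {NOUN}; 6:stouslail {ADJ,VERB}; 7:mok {ADJ}.
There are 32 candidate sequences in total.
Rule 3 cannot be satisfied by any choice of tags from the lexicon.
So there is no consistent tagging.
Count = 0.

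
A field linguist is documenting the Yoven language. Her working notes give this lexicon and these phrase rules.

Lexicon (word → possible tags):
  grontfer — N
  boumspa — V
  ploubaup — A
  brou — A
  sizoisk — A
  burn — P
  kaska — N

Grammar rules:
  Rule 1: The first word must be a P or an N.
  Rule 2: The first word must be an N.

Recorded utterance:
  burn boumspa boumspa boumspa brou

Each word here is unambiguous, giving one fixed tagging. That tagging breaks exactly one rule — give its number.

Fixed tagging: P V V V A.
Applying the rules: R1 pass, R2 fail.
Only rule 2 fails.

2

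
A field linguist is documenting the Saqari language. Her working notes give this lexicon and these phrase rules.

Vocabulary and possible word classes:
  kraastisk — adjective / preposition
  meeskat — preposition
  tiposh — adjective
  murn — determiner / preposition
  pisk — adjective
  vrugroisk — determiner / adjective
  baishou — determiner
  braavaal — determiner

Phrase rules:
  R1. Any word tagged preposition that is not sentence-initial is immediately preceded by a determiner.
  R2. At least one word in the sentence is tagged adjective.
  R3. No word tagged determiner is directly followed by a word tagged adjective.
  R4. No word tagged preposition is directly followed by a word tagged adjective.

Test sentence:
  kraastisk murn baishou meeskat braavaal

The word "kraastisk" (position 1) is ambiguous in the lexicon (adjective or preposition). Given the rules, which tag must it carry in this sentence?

Candidates per position — 1:kraastisk {adjective,preposition}; 2:murn {determiner,preposition}; 3:baishou {determiner}; 4:meeskat {preposition}; 5:braavaal {determiner}.
Word 1 cannot be preposition — rule 2 would then fail for every completion. It is adjective.
Word 2 cannot be preposition — rule 1 would then fail for every completion. It is determiner.
That leaves exactly one tagging: adjective determiner determiner preposition determiner.
Checking: rule 1 ok; rule 2 ok; rule 3 ok; rule 4 ok.

adjective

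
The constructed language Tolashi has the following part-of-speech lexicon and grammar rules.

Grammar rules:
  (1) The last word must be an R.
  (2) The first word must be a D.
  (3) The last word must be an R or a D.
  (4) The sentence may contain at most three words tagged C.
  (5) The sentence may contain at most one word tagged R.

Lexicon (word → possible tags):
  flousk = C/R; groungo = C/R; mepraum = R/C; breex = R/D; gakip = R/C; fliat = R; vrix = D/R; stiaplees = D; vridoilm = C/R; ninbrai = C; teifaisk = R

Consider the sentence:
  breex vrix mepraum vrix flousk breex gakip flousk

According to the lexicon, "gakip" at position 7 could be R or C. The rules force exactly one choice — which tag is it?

Candidates per position — 1:breex {R,D}; 2:vrix {D,R}; 3:mepraum {R,C}; 4:vrix {D,R}; 5:flousk {C,R}; 6:breex {R,D}; 7:gakip {R,C}; 8:flousk {C,R}.
At position 1, choosing R makes rule 2 impossible to satisfy; hence D.
At position 8, choosing C makes rule 1 impossible to satisfy; hence R.
At position 2, choosing R makes rule 5 impossible to satisfy; hence D.
At position 3, choosing R makes rule 5 impossible to satisfy; hence C.
At position 4, choosing R makes rule 5 impossible to satisfy; hence D.
At position 5, choosing R makes rule 5 impossible to satisfy; hence C.
At position 6, choosing R makes rule 5 impossible to satisfy; hence D.
At position 7, choosing R makes rule 5 impossible to satisfy; hence C.
So the tagging must be: D D C D C D C R.
Check: rule 1 ✓; rule 2 ✓; rule 3 ✓; rule 4 ✓; rule 5 ✓.

C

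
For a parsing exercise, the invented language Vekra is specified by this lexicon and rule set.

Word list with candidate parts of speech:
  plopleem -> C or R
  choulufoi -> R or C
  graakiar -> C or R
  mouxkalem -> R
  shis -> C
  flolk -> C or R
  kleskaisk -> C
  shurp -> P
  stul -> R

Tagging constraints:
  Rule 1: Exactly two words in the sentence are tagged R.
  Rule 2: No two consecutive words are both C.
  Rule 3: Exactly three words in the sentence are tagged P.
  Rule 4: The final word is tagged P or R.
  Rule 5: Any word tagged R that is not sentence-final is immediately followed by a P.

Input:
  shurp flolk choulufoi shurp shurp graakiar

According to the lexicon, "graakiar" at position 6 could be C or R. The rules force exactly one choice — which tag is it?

R

Candidates per position — 1:shurp {P}; 2:flolk {C,R}; 3:choulufoi {R,C}; 4:shurp {P}; 5:shurp {P}; 6:graakiar {C,R}.
Position 2: R is ruled out by rule 5; that leaves C.
Position 3: C is ruled out by rule 1; that leaves R.
Position 6: C is ruled out by rule 1; that leaves R.
The only consistent sequence is: P C R P P R.
Verifying each rule — rule 1 ✓; rule 2 ✓; rule 3 ✓; rule 4 ✓; rule 5 ✓.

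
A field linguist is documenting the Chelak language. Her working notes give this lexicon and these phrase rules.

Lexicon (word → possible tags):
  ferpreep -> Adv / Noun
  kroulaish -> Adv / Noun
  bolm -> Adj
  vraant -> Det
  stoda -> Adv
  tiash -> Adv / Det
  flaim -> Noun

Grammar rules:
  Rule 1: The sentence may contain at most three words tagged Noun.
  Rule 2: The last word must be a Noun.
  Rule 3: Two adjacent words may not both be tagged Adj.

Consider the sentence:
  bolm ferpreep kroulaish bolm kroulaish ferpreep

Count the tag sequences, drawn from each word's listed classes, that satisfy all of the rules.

Candidates per position — 1:bolm {Adj}; 2:ferpreep {Adv,Noun}; 3:kroulaish {Adv,Noun}; 4:bolm {Adj}; 5:kroulaish {Adv,Noun}; 6:ferpreep {Adv,Noun}.
There are 16 candidate sequences in total.
Checking each against the rules leaves 7 sequences.
Count = 7.

7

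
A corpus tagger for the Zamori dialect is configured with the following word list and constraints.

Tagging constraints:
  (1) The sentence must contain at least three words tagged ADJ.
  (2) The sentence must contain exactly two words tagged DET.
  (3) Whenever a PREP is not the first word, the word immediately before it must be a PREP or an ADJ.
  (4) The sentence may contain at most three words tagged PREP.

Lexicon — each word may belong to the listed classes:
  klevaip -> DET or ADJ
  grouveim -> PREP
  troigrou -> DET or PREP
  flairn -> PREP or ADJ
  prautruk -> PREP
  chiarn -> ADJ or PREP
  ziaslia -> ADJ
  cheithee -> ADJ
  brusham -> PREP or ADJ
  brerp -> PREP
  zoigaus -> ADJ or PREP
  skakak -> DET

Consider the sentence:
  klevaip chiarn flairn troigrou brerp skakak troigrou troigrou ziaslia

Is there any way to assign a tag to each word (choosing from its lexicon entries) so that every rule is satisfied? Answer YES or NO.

Candidates per position — 1:klevaip {DET,ADJ}; 2:chiarn {ADJ,PREP}; 3:flairn {PREP,ADJ}; 4:troigrou {DET,PREP}; 5:brerp {PREP}; 6:skakak {DET}; 7:troigrou {DET,PREP}; 8:troigrou {DET,PREP}; 9:ziaslia {ADJ}.
Every candidate sequence violates at least one rule; no consistent tagging exists.

NO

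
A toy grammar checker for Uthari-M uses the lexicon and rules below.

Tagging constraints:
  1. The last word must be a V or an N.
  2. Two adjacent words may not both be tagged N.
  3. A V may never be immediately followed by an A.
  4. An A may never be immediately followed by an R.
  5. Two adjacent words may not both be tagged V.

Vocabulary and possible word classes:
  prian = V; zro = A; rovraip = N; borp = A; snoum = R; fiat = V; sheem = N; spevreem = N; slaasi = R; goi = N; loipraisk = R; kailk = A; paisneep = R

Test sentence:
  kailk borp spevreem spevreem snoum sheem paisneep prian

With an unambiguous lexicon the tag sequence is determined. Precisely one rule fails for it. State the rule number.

Fixed tagging: A A N N R N R V.
Rule check: R1 ok, R2 fails, R3 ok, R4 ok, R5 ok.
Only rule 2 fails.

2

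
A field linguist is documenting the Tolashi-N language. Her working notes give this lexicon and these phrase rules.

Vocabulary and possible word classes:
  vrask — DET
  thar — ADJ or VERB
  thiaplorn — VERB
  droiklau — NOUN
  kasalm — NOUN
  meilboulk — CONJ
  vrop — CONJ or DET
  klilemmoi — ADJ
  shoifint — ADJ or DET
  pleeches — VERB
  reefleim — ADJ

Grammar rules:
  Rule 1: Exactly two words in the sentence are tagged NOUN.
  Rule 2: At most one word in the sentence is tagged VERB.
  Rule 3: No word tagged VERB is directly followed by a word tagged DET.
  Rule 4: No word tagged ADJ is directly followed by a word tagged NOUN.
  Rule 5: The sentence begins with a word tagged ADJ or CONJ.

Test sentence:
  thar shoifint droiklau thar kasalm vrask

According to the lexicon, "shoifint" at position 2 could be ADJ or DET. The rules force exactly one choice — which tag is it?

DET

Candidates per position — 1:thar {ADJ,VERB}; 2:shoifint {ADJ,DET}; 3:droiklau {NOUN}; 4:thar {ADJ,VERB}; 5:kasalm {NOUN}; 6:vrask {DET}.
If word 1 were VERB, no tagging could satisfy rule 5; so word 1 is ADJ.
If word 2 were ADJ, no tagging could satisfy rule 4; so word 2 is DET.
If word 4 were ADJ, no tagging could satisfy rule 4; so word 4 is VERB.
So the tagging must be: ADJ DET NOUN VERB NOUN DET.
Checking: rule 1 satisfied; rule 2 satisfied; rule 3 satisfied; rule 4 satisfied; rule 5 satisfied.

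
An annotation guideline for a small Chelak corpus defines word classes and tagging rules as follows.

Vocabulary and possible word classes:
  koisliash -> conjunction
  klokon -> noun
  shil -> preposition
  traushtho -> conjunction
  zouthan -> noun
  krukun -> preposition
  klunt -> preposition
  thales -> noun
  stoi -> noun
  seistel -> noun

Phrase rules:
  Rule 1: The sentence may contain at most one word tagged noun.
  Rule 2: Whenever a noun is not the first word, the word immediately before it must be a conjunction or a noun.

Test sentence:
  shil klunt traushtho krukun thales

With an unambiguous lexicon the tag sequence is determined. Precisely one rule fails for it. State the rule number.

Fixed tagging: preposition preposition conjunction preposition noun.
Applying the rules: R1 holds, R2 violated.
Only rule 2 fails.

2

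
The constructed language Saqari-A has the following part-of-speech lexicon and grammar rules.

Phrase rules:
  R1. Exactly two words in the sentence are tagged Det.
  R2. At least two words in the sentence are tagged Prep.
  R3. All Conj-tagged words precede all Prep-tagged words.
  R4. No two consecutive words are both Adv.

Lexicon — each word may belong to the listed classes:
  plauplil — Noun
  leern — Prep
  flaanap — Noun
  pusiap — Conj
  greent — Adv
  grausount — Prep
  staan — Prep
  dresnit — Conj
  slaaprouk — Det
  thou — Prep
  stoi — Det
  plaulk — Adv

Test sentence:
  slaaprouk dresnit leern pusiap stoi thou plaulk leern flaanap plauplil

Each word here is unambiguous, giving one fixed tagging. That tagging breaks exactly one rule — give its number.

3

Fixed tagging: Det Conj Prep Conj Det Prep Adv Prep Noun Noun.
Rule check: R1 ✓, R2 ✓, R3 ✗, R4 ✓.
Only rule 3 fails.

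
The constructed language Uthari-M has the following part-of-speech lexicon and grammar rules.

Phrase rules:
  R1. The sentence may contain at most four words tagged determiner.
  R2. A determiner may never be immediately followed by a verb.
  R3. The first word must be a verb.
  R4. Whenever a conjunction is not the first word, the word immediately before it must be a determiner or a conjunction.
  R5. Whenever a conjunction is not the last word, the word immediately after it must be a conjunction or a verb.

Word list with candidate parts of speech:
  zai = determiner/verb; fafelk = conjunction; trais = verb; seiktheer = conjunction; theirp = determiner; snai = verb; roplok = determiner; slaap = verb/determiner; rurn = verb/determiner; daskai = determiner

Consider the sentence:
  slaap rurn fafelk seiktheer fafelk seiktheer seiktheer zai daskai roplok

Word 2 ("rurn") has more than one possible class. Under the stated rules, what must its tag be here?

determiner

Candidates per position — 1:slaap {verb,determiner}; 2:rurn {verb,determiner}; 3:fafelk {conjunction}; 4:seiktheer {conjunction}; 5:fafelk {conjunction}; 6:seiktheer {conjunction}; 7:seiktheer {conjunction}; 8:zai {determiner,verb}; 9:daskai {determiner}; 10:roplok {determiner}.
If word 1 were determiner, no tagging could satisfy rule 3; so word 1 is verb.
If word 2 were verb, no tagging could satisfy rule 4; so word 2 is determiner.
If word 8 were determiner, no tagging could satisfy rule 5; so word 8 is verb.
The unique satisfying tagging is: verb determiner conjunction conjunction conjunction conjunction conjunction verb determiner determiner.
Verifying each rule — rule 1 ✓; rule 2 ✓; rule 3 ✓; rule 4 ✓; rule 5 ✓.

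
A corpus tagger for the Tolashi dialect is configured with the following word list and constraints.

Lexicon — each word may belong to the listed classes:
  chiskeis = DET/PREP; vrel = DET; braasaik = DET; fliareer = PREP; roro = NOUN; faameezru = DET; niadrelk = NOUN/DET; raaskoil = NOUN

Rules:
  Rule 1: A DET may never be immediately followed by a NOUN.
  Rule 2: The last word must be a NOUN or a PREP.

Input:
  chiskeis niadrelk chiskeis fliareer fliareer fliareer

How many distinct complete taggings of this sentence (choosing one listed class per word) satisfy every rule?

Candidates per position — 1:chiskeis {DET,PREP}; 2:niadrelk {NOUN,DET}; 3:chiskeis {DET,PREP}; 4:fliareer {PREP}; 5:fliareer {PREP}; 6:fliareer {PREP}.
There are 8 candidate sequences in total.
Checking each against the rules leaves 6 sequences.
Count = 6.

6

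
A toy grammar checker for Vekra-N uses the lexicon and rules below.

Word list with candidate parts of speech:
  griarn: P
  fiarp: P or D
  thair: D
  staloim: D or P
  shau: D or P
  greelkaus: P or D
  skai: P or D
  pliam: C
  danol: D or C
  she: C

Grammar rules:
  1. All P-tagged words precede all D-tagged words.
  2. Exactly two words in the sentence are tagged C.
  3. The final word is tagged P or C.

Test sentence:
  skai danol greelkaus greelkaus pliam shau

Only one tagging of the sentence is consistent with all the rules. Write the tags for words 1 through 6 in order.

P C P P C P

Candidates per position — 1:skai {P,D}; 2:danol {D,C}; 3:greelkaus {P,D}; 4:greelkaus {P,D}; 5:pliam {C}; 6:shau {D,P}.
Position 2: D is ruled out by rule 2; that leaves C.
Position 6: D is ruled out by rule 3; that leaves P.
Position 1: D is ruled out by rule 1; that leaves P.
Position 3: D is ruled out by rule 1; that leaves P.
Position 4: D is ruled out by rule 1; that leaves P.
So the tagging must be: P C P P C P.
Checking: rule 1 holds; rule 2 holds; rule 3 holds.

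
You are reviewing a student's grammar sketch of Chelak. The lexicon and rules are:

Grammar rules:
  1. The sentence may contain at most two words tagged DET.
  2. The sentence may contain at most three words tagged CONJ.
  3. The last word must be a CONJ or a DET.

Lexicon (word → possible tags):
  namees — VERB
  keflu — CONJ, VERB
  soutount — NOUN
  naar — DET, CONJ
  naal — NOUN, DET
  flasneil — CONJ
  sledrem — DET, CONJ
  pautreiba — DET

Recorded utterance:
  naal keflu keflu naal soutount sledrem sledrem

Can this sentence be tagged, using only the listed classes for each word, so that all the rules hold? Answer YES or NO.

YES

Candidates per position — 1:naal {NOUN,DET}; 2:keflu {CONJ,VERB}; 3:keflu {CONJ,VERB}; 4:naal {NOUN,DET}; 5:soutount {NOUN}; 6:sledrem {DET,CONJ}; 7:sledrem {DET,CONJ}.
One satisfying assignment: NOUN VERB VERB DET NOUN DET CONJ.
Rule-by-rule: rule 1 ✓; rule 2 ✓; rule 3 ✓.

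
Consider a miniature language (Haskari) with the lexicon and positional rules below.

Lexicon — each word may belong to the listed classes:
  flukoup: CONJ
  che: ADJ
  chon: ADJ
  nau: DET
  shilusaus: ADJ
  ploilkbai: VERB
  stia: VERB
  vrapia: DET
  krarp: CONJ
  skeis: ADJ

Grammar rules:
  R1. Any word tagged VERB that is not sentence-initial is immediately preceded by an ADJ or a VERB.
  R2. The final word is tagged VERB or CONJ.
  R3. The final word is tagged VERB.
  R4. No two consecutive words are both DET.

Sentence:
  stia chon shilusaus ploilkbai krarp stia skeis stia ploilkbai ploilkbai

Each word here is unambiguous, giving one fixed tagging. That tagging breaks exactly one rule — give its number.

1

Fixed tagging: VERB ADJ ADJ VERB CONJ VERB ADJ VERB VERB VERB.
Rule check: R1 ✗, R2 ✓, R3 ✓, R4 ✓.
Only rule 1 fails.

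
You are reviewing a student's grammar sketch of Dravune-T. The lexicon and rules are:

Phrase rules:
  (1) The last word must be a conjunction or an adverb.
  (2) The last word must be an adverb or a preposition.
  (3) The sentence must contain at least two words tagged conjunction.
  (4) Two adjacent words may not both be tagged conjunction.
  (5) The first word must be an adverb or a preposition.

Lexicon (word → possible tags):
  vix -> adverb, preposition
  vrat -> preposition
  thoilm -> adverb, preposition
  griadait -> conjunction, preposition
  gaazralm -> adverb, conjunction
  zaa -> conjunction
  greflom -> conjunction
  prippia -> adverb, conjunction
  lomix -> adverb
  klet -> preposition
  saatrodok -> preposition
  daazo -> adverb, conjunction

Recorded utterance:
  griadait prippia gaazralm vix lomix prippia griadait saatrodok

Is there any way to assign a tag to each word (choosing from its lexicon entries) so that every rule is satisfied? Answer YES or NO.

NO

Candidates per position — 1:griadait {conjunction,preposition}; 2:prippia {adverb,conjunction}; 3:gaazralm {adverb,conjunction}; 4:vix {adverb,preposition}; 5:lomix {adverb}; 6:prippia {adverb,conjunction}; 7:griadait {conjunction,preposition}; 8:saatrodok {preposition}.
Rule 1 cannot be satisfied by any choice of tags from the lexicon.
So there is no consistent tagging.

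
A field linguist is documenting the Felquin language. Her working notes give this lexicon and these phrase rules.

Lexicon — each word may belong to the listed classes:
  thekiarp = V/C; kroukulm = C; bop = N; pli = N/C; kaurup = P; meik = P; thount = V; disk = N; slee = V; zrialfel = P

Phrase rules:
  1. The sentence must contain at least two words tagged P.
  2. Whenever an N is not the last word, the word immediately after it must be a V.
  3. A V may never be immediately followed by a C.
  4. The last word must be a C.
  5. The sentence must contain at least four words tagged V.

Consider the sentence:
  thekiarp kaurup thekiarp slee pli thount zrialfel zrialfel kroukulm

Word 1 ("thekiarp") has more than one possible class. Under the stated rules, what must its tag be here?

V

Candidates per position — 1:thekiarp {V,C}; 2:kaurup {P}; 3:thekiarp {V,C}; 4:slee {V}; 5:pli {N,C}; 6:thount {V}; 7:zrialfel {P}; 8:zrialfel {P}; 9:kroukulm {C}.
Position 1: tagging it C would leave rule 5 unsatisfiable, so it must be V.
Position 3: tagging it C would leave rule 5 unsatisfiable, so it must be V.
Position 5: tagging it C would leave rule 3 unsatisfiable, so it must be N.
The unique satisfying tagging is: V P V V N V P P C.
Checking: rule 1 holds; rule 2 holds; rule 3 holds; rule 4 holds; rule 5 holds.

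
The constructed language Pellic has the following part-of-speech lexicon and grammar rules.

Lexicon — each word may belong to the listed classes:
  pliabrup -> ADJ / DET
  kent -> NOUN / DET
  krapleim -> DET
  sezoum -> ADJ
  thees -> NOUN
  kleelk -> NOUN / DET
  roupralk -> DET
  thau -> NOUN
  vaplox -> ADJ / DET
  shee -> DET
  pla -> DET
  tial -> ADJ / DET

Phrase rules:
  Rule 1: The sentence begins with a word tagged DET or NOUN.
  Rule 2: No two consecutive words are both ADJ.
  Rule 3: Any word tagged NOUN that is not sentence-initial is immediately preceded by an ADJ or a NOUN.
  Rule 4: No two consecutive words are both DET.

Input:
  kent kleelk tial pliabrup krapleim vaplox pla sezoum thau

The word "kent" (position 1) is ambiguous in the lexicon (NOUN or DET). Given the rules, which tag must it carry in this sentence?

Candidates per position — 1:kent {NOUN,DET}; 2:kleelk {NOUN,DET}; 3:tial {ADJ,DET}; 4:pliabrup {ADJ,DET}; 5:krapleim {DET}; 6:vaplox {ADJ,DET}; 7:pla {DET}; 8:sezoum {ADJ}; 9:thau {NOUN}.
Position 4: DET is ruled out by rule 4; that leaves ADJ.
Position 6: DET is ruled out by rule 4; that leaves ADJ.
Position 3: ADJ is ruled out by rule 2; that leaves DET.
Position 2: DET is ruled out by rule 4; that leaves NOUN.
Position 1: DET is ruled out by rule 3; that leaves NOUN.
So the tagging must be: NOUN NOUN DET ADJ DET ADJ DET ADJ NOUN.
Verifying each rule — rule 1 ok; rule 2 ok; rule 3 ok; rule 4 ok.

NOUN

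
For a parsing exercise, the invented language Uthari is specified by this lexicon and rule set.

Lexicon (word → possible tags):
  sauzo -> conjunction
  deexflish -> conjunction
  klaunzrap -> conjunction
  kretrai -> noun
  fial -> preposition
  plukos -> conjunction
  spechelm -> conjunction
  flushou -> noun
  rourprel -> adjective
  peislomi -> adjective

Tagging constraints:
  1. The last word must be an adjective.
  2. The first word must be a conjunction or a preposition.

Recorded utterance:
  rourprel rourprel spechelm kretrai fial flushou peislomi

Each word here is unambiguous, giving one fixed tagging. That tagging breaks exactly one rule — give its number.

Fixed tagging: adjective adjective conjunction noun preposition noun adjective.
Checking each rule: R1 pass, R2 fail.
Only rule 2 fails.

2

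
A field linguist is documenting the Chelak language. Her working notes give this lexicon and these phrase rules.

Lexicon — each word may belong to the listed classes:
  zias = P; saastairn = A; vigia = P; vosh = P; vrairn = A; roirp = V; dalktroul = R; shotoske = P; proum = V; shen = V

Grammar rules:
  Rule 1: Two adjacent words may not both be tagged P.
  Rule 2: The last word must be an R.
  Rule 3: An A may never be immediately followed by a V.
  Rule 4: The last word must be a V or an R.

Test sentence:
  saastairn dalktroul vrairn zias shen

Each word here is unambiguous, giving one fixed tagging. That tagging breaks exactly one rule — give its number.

2

Fixed tagging: A R A P V.
Rule check: R1 holds, R2 violated, R3 holds, R4 holds.
Only rule 2 fails.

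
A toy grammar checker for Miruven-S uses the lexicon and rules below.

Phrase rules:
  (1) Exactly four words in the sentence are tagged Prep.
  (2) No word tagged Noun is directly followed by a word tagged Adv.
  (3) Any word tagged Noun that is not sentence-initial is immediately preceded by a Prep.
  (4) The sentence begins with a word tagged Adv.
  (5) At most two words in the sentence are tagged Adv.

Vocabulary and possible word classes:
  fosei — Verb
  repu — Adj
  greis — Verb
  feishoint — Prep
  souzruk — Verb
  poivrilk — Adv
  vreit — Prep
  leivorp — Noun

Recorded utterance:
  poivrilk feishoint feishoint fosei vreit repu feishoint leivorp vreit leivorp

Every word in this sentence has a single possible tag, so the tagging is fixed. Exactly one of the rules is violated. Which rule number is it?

1

Fixed tagging: Adv Prep Prep Verb Prep Adj Prep Noun Prep Noun.
Applying the rules: R1 fail, R2 pass, R3 pass, R4 pass, R5 pass.
Only rule 1 fails.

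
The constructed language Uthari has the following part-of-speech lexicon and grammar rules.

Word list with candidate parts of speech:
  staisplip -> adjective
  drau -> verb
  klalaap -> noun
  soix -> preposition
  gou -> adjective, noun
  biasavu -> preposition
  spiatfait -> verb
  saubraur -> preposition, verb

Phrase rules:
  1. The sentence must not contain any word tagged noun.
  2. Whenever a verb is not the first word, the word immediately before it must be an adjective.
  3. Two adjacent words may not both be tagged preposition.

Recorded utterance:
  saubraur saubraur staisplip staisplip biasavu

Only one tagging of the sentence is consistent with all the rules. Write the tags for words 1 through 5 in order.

verb preposition adjective adjective preposition

Candidates per position — 1:saubraur {preposition,verb}; 2:saubraur {preposition,verb}; 3:staisplip {adjective}; 4:staisplip {adjective}; 5:biasavu {preposition}.
At position 2, choosing verb makes rule 2 impossible to satisfy; hence preposition.
At position 1, choosing preposition makes rule 3 impossible to satisfy; hence verb.
So the tagging must be: verb preposition adjective adjective preposition.
Checking: rule 1 holds; rule 2 holds; rule 3 holds.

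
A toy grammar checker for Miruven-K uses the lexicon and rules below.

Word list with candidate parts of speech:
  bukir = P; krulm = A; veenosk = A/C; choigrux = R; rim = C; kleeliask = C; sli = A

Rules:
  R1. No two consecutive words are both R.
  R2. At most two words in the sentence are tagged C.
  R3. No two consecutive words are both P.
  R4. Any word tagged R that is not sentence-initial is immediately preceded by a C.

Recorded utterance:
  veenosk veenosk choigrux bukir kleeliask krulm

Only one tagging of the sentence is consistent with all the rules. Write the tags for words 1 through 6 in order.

A C R P C A

Candidates per position — 1:veenosk {A,C}; 2:veenosk {A,C}; 3:choigrux {R}; 4:bukir {P}; 5:kleeliask {C}; 6:krulm {A}.
Position 2: A is ruled out by rule 4; that leaves C.
Position 1: C is ruled out by rule 2; that leaves A.
So the tagging must be: A C R P C A.
Verifying each rule — rule 1 satisfied; rule 2 satisfied; rule 3 satisfied; rule 4 satisfied.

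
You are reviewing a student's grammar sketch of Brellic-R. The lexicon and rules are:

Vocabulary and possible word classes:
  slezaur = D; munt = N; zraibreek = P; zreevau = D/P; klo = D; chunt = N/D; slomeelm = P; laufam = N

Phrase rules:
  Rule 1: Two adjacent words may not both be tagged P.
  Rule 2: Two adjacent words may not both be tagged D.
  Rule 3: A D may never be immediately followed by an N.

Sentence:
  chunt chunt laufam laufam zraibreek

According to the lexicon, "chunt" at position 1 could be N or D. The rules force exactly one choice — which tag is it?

N

Candidates per position — 1:chunt {N,D}; 2:chunt {N,D}; 3:laufam {N}; 4:laufam {N}; 5:zraibreek {P}.
If word 1 were D, no tagging could satisfy rule 3; so word 1 is N.
If word 2 were D, no tagging could satisfy rule 3; so word 2 is N.
So the tagging must be: N N N N P.
Verifying each rule — rule 1 ok; rule 2 ok; rule 3 ok.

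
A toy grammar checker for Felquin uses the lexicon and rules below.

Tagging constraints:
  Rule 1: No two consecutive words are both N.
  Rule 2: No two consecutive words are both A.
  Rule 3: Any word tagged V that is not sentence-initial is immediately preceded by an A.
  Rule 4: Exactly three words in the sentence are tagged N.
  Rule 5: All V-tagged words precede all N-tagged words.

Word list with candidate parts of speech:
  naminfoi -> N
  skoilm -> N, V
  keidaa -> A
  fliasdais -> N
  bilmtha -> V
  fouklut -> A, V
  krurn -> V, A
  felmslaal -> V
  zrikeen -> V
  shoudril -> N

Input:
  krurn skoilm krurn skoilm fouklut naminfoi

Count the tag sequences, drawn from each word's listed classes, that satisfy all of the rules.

2

Candidates per position — 1:krurn {V,A}; 2:skoilm {N,V}; 3:krurn {V,A}; 4:skoilm {N,V}; 5:fouklut {A,V}; 6:naminfoi {N}.
There are 32 candidate sequences in total.
The sequences that satisfy every rule: V N A N A N; A N A N A N.
Count = 2.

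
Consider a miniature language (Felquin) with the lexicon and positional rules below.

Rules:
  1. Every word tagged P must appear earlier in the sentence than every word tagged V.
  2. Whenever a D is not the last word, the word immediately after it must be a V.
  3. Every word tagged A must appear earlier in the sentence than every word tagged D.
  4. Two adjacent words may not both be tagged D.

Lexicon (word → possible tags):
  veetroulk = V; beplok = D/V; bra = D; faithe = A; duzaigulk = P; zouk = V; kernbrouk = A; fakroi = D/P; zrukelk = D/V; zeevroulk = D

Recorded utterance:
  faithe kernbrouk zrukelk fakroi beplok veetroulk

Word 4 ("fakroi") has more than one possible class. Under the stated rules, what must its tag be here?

D

Candidates per position — 1:faithe {A}; 2:kernbrouk {A}; 3:zrukelk {D,V}; 4:fakroi {D,P}; 5:beplok {D,V}; 6:veetroulk {V}.
At position 3, choosing D makes rule 2 impossible to satisfy; hence V.
At position 4, choosing P makes rule 1 impossible to satisfy; hence D.
At position 5, choosing D makes rule 2 impossible to satisfy; hence V.
That leaves exactly one tagging: A A V D V V.
Checking: rule 1 holds; rule 2 holds; rule 3 holds; rule 4 holds.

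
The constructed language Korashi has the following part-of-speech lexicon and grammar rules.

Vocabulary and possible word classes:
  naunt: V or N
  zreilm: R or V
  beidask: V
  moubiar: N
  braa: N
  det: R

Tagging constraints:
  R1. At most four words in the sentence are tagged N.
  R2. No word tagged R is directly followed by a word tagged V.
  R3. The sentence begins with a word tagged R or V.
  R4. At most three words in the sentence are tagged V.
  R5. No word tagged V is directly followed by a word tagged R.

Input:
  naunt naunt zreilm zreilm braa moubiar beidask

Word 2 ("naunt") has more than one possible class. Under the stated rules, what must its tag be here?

N

Candidates per position — 1:naunt {V,N}; 2:naunt {V,N}; 3:zreilm {R,V}; 4:zreilm {R,V}; 5:braa {N}; 6:moubiar {N}; 7:beidask {V}.
If word 1 were N, no tagging could satisfy rule 3; so word 1 is V.
Position 2: the remaining choice is settled jointly with positions 3, 4 — only N at position 2 is part of a tagging that satisfies every rule.
The unique satisfying tagging is: V N R R N N V.
Checking: rule 1 ✓; rule 2 ✓; rule 3 ✓; rule 4 ✓; rule 5 ✓.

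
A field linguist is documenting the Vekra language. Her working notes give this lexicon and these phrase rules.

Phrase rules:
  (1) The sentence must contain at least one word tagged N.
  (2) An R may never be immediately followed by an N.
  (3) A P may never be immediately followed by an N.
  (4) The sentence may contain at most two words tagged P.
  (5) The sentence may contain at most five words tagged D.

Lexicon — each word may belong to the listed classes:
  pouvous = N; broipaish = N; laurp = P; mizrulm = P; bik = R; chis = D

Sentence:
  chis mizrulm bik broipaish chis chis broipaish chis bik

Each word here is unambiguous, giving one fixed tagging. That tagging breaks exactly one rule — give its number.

2

Fixed tagging: D P R N D D N D R.
Checking each rule: R1 holds, R2 violated, R3 holds, R4 holds, R5 holds.
Only rule 2 fails.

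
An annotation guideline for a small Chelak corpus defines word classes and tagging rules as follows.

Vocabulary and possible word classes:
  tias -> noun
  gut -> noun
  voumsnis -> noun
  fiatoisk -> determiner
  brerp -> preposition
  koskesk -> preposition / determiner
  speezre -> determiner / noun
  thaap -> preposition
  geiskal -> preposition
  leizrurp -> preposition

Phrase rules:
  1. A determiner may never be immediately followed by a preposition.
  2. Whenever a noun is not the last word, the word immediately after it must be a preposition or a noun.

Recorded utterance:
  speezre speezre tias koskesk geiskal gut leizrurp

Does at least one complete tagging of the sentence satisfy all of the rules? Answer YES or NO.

Candidates per position — 1:speezre {determiner,noun}; 2:speezre {determiner,noun}; 3:tias {noun}; 4:koskesk {preposition,determiner}; 5:geiskal {preposition}; 6:gut {noun}; 7:leizrurp {preposition}.
One satisfying assignment: noun noun noun preposition preposition noun preposition.
Verifying each rule — rule 1 satisfied; rule 2 satisfied.

YES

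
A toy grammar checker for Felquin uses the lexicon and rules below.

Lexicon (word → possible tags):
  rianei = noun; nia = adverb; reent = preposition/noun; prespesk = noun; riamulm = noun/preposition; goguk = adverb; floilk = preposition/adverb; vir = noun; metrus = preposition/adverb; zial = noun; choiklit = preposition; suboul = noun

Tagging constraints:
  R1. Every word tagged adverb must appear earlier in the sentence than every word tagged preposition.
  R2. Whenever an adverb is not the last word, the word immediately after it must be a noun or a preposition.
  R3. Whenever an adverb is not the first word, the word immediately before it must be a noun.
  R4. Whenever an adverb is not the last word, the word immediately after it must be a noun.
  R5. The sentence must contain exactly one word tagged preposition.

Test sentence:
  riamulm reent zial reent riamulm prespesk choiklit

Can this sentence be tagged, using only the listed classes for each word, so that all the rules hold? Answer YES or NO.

YES

Candidates per position — 1:riamulm {noun,preposition}; 2:reent {preposition,noun}; 3:zial {noun}; 4:reent {preposition,noun}; 5:riamulm {noun,preposition}; 6:prespesk {noun}; 7:choiklit {preposition}.
One satisfying assignment: noun noun noun noun noun noun preposition.
Checking: rule 1 ✓; rule 2 ✓; rule 3 ✓; rule 4 ✓; rule 5 ✓.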